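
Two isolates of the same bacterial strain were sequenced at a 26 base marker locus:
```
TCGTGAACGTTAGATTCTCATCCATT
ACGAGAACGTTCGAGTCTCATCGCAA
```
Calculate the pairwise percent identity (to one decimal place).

Mismatches at positions 1, 4, 12, 15, 23, 24, 25, 26 (1-based): 8 of 26.
Identical positions: 18/26 = 69.23% → 69.2%.

69.2%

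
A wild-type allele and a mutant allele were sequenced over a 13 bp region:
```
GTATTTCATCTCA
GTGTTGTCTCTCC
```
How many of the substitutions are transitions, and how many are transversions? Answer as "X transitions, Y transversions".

Transitions (purine↔purine or pyrimidine↔pyrimidine): 3 A→G, 7 C→T.
Transversions (purine↔pyrimidine): 6 T→G, 8 A→C, 13 A→C.

2 transitions, 3 transversions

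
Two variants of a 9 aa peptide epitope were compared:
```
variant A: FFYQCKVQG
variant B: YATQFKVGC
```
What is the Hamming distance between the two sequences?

6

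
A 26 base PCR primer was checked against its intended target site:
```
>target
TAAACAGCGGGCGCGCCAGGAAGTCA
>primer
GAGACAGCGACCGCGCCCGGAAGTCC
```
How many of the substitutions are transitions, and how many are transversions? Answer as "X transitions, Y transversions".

2 transitions, 4 transversions

Mismatches (1-based):
site 1: T→G (pyrimidine→purine, transversion)
site 3: A→G (purine→purine, transition)
site 10: G→A (purine→purine, transition)
site 11: G→C (purine→pyrimidine, transversion)
site 18: A→C (purine→pyrimidine, transversion)
site 26: A→C (purine→pyrimidine, transversion)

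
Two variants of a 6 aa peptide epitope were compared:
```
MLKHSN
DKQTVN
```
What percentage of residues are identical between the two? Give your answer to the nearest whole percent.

17%

Mismatches at positions 1, 2, 3, 4, 5 (1-based): 5 of 6.
Identical positions: 1/6 = 16.67% → 17%.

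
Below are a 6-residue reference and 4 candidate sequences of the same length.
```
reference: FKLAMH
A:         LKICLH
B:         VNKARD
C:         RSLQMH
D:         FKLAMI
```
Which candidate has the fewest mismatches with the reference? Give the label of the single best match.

A differs at 4 residues; B differs at 5 residues; C differs at 3 residues; D differs at 1 residue. The closest is D.

D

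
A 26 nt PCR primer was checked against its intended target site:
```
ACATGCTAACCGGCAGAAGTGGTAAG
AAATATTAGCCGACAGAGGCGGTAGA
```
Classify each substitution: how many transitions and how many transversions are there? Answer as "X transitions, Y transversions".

8 transitions, 1 transversion

Transitions (purine↔purine or pyrimidine↔pyrimidine): 5 G→A, 6 C→T, 9 A→G, 13 G→A, 18 A→G, 20 T→C, 25 A→G, 26 G→A.
Transversions (purine↔pyrimidine): 2 C→A.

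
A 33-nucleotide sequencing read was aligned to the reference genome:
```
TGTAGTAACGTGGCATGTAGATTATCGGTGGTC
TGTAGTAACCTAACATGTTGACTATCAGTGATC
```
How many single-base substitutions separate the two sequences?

Comparing position by position, 7 bases differ: 10 (G/C), 12 (G/A), 13 (G/A), 19 (A/T), 22 (T/C), 27 (G/A), 31 (G/A).

7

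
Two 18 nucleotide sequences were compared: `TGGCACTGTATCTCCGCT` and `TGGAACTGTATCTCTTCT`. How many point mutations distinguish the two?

Comparing position by position, 3 positions differ: 4 (C/A), 15 (C/T), 16 (G/T).

3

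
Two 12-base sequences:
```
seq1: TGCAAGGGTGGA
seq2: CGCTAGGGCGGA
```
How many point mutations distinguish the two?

3

The sequences differ at bases 1, 4, 9 (1-based) — 3 in total.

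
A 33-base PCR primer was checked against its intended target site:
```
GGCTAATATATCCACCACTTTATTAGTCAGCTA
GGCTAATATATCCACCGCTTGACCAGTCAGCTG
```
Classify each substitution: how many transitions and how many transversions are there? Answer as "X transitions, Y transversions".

4 transitions, 1 transversion

Transitions (purine↔purine or pyrimidine↔pyrimidine): 17 A→G, 23 T→C, 24 T→C, 33 A→G.
Transversions (purine↔pyrimidine): 21 T→G.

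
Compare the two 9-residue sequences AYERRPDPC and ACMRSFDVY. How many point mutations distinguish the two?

Mismatches (1-based): position 2: Y→C; position 3: E→M; position 5: R→S; position 6: P→F; position 8: P→V; position 9: C→Y.

6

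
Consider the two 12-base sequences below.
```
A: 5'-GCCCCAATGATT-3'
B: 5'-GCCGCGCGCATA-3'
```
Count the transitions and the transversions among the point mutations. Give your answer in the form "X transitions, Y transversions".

Mismatches (1-based):
base 4: C→G (pyrimidine→purine, transversion)
base 6: A→G (purine→purine, transition)
base 7: A→C (purine→pyrimidine, transversion)
base 8: T→G (pyrimidine→purine, transversion)
base 9: G→C (purine→pyrimidine, transversion)
base 12: T→A (pyrimidine→purine, transversion)

1 transition, 5 transversions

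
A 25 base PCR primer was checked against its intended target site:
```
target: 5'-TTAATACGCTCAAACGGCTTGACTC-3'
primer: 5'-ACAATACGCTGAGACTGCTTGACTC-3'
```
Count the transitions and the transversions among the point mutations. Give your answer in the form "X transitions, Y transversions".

Transitions (purine↔purine or pyrimidine↔pyrimidine): 2 T→C, 13 A→G.
Transversions (purine↔pyrimidine): 1 T→A, 11 C→G, 16 G→T.

2 transitions, 3 transversions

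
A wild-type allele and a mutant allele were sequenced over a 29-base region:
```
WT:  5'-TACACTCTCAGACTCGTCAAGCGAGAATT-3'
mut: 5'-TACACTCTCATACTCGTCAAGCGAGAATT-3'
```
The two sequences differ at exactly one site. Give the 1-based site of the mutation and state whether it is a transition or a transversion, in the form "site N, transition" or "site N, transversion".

site 11, transversion

The sequences differ only at site 11: G→T (purine→pyrimidine), a transversion.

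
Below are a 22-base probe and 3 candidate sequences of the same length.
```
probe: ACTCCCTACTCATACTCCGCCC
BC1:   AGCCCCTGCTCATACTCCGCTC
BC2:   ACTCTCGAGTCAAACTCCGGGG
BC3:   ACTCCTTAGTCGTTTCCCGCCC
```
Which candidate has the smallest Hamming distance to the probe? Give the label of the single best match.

BC1 differs at 4 bases; BC2 differs at 7 bases; BC3 differs at 6 bases. The closest is BC1.

BC1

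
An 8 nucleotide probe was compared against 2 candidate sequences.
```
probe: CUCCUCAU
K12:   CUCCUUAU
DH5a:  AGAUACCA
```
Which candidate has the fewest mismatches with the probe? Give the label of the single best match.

Hamming distances to probe — K12: 1; DH5a: 7.
Smallest is K12 with 1 mismatch.

K12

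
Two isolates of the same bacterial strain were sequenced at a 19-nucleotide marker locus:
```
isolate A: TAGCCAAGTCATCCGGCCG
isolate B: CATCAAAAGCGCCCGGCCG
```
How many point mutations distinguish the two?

Mismatches (1-based): site 1: T→C; site 3: G→T; site 5: C→A; site 8: G→A; site 9: T→G; site 11: A→G; site 12: T→C.

7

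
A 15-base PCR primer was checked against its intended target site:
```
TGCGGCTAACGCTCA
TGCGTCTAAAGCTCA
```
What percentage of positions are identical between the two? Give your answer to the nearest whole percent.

87%

2 positions differ (5, 10), so 13 of 15 match: 13/15 = 86.67%.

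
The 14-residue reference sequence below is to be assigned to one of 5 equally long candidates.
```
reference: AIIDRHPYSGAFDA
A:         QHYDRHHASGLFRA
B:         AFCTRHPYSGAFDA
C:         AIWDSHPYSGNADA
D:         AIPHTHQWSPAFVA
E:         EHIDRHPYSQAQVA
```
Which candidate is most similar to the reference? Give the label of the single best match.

B

Hamming distances to reference — A: 7; B: 3; C: 4; D: 7; E: 5.
Smallest is B with 3 mismatches.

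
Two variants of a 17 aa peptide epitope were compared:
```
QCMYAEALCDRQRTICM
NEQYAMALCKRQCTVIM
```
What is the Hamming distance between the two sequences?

Comparing position by position, 8 residues differ: 1 (Q/N), 2 (C/E), 3 (M/Q), 6 (E/M), 10 (D/K), 13 (R/C), 15 (I/V), 16 (C/I).

8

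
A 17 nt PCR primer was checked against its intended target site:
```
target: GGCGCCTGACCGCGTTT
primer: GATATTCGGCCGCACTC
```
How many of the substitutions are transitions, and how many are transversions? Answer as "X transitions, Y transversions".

Transitions (purine↔purine or pyrimidine↔pyrimidine): 2 G→A, 3 C→T, 4 G→A, 5 C→T, 6 C→T, 7 T→C, 9 A→G, 14 G→A, 15 T→C, 17 T→C.
Transversions (purine↔pyrimidine): none.

10 transitions, 0 transversions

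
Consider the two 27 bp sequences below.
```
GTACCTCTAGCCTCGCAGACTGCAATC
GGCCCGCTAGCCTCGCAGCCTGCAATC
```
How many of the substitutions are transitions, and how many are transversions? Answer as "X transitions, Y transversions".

0 transitions, 4 transversions

Transitions (purine↔purine or pyrimidine↔pyrimidine): none.
Transversions (purine↔pyrimidine): 2 T→G, 3 A→C, 6 T→G, 19 A→C.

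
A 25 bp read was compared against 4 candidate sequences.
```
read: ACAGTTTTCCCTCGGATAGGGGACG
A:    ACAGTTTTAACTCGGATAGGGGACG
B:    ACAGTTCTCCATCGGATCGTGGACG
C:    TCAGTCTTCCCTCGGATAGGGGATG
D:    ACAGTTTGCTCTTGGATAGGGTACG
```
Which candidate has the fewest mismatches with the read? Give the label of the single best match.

Hamming distances to read — A: 2; B: 4; C: 3; D: 4.
Smallest is A with 2 mismatches.

A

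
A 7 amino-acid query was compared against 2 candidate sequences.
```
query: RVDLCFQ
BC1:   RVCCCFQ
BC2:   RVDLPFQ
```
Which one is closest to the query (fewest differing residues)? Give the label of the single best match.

BC1 differs at 2 residues; BC2 differs at 1 residue. The closest is BC2.

BC2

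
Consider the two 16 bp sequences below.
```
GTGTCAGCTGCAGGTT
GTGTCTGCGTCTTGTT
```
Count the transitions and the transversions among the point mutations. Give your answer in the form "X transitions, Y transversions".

0 transitions, 5 transversions

Transitions (purine↔purine or pyrimidine↔pyrimidine): none.
Transversions (purine↔pyrimidine): 6 A→T, 9 T→G, 10 G→T, 12 A→T, 13 G→T.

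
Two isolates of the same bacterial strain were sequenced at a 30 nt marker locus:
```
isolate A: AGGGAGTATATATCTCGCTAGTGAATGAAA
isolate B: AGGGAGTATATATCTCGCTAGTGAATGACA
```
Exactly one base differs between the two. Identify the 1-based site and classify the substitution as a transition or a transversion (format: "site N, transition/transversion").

The sequences differ only at site 29: A→C (purine→pyrimidine), a transversion.

site 29, transversion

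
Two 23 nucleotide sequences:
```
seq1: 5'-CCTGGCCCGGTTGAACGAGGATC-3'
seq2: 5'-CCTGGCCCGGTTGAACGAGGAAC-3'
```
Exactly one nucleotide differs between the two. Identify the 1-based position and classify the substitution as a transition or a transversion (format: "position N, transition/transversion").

The sequences differ only at position 22: T→A (pyrimidine→purine), a transversion.

position 22, transversion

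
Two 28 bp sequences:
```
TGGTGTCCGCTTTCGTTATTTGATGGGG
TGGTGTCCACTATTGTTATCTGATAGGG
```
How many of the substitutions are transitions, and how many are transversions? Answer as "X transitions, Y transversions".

4 transitions, 1 transversion

Mismatches (1-based):
site 9: G→A (purine→purine, transition)
site 12: T→A (pyrimidine→purine, transversion)
site 14: C→T (pyrimidine→pyrimidine, transition)
site 20: T→C (pyrimidine→pyrimidine, transition)
site 25: G→A (purine→purine, transition)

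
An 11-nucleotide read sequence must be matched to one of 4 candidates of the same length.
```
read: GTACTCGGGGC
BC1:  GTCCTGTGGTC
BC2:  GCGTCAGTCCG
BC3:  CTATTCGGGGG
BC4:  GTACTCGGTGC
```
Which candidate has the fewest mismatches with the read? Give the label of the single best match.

BC1 differs at 4 bases; BC2 differs at 9 bases; BC3 differs at 3 bases; BC4 differs at 1 base. The closest is BC4.

BC4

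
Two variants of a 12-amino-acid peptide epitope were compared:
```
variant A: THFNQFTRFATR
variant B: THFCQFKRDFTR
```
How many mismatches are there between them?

Comparing position by position, 4 residues differ: 4 (N/C), 7 (T/K), 9 (F/D), 10 (A/F).

4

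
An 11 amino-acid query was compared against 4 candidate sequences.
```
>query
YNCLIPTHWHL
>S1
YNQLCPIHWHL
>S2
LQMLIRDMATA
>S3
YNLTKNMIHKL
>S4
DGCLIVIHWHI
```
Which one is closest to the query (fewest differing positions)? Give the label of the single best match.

S1

Hamming distances to query — S1: 3; S2: 9; S3: 8; S4: 5.
Smallest is S1 with 3 mismatches.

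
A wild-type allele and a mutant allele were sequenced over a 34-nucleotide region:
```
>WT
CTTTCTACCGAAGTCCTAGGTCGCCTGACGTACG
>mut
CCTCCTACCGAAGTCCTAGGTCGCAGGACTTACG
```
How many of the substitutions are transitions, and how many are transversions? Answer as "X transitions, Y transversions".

Transitions (purine↔purine or pyrimidine↔pyrimidine): 2 T→C, 4 T→C.
Transversions (purine↔pyrimidine): 25 C→A, 26 T→G, 30 G→T.

2 transitions, 3 transversions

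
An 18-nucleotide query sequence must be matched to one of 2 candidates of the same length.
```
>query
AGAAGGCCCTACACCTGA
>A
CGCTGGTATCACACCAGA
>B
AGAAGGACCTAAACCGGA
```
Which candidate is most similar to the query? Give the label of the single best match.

B

A differs at 8 positions; B differs at 3 positions. The closest is B.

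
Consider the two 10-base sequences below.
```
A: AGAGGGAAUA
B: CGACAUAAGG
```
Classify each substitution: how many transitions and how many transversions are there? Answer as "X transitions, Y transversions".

2 transitions, 4 transversions

Mismatches (1-based):
site 1: A→C (purine→pyrimidine, transversion)
site 4: G→C (purine→pyrimidine, transversion)
site 5: G→A (purine→purine, transition)
site 6: G→U (purine→pyrimidine, transversion)
site 9: U→G (pyrimidine→purine, transversion)
site 10: A→G (purine→purine, transition)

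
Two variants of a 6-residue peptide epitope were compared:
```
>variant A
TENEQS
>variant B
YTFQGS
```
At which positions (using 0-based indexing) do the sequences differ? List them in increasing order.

Differences at position 0 (T→Y), position 1 (E→T), position 2 (N→F), position 3 (E→Q), position 4 (Q→G).

0, 1, 2, 3, 4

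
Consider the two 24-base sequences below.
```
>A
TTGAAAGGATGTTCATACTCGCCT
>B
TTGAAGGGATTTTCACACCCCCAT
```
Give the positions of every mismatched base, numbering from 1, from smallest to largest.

Differences at position 6 (A→G), position 11 (G→T), position 16 (T→C), position 19 (T→C), position 21 (G→C), position 23 (C→A).

6, 11, 16, 19, 21, 23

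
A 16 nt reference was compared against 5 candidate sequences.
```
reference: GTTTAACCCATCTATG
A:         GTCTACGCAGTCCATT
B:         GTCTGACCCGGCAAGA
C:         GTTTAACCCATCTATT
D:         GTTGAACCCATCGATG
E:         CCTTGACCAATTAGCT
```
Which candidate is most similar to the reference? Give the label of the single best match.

A differs at 7 sites; B differs at 7 sites; C differs at 1 site; D differs at 2 sites; E differs at 9 sites. The closest is C.

C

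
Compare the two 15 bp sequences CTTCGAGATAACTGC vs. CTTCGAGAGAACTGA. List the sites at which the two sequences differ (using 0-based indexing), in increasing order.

8, 14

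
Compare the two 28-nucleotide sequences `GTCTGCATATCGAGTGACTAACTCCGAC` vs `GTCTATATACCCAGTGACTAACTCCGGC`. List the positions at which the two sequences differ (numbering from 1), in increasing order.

Scanning 1-based: 5: G/A; 6: C/T; 10: T/C; 12: G/C; 27: A/G.

5, 6, 10, 12, 27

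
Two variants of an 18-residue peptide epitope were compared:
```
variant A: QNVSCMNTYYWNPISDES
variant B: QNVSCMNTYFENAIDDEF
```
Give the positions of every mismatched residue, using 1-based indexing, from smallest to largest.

10, 11, 13, 15, 18

Differences at position 10 (Y→F), position 11 (W→E), position 13 (P→A), position 15 (S→D), position 18 (S→F).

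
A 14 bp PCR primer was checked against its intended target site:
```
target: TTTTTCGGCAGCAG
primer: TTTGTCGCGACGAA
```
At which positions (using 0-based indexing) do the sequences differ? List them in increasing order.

3, 7, 8, 10, 11, 13

Scanning 0-based: 3: T/G; 7: G/C; 8: C/G; 10: G/C; 11: C/G; 13: G/A.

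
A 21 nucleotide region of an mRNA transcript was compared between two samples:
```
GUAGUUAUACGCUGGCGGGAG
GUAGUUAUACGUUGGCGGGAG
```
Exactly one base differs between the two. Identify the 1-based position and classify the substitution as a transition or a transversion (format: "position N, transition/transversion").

position 12, transition

Position 12 changes C→U. C is a pyrimidine and U is a pyrimidine, so this is a transition.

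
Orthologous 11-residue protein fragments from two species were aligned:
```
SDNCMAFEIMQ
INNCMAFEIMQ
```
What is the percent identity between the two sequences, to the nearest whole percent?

Mismatches at positions 1, 2 (1-based): 2 of 11.
Identical positions: 9/11 = 81.82% → 82%.

82%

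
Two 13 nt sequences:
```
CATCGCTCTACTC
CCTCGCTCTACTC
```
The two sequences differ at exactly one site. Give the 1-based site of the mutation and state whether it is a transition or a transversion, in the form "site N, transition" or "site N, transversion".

site 2, transversion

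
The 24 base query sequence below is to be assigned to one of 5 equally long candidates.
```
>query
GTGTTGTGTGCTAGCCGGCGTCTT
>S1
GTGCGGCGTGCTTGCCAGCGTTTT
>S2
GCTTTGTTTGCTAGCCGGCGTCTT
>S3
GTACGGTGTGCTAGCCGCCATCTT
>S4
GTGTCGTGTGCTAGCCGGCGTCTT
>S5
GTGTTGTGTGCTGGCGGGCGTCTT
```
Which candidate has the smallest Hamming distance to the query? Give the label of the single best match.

S1 differs at 6 positions; S2 differs at 3 positions; S3 differs at 5 positions; S4 differs at 1 position; S5 differs at 2 positions. The closest is S4.

S4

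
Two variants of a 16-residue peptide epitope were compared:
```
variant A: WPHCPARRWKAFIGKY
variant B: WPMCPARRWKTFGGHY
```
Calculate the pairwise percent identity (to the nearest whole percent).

75%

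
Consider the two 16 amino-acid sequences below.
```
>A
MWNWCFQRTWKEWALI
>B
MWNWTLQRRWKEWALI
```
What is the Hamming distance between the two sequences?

3

The sequences differ at residues 5, 6, 9 (1-based) — 3 in total.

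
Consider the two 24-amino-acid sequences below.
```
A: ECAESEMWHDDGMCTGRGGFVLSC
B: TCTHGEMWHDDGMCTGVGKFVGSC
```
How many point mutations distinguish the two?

Mismatches (1-based): position 1: E→T; position 3: A→T; position 4: E→H; position 5: S→G; position 17: R→V; position 19: G→K; position 22: L→G.

7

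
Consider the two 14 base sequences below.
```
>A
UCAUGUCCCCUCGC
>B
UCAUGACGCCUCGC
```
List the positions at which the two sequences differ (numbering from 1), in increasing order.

6, 8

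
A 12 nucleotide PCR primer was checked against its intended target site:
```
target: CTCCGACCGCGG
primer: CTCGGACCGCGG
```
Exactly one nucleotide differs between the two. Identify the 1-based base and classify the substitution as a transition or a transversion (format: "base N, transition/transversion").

base 4, transversion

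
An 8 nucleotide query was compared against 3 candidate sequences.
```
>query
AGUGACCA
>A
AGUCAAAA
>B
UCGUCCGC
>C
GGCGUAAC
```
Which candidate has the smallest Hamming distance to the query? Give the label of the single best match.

Hamming distances to query — A: 3; B: 7; C: 6.
Smallest is A with 3 mismatches.

A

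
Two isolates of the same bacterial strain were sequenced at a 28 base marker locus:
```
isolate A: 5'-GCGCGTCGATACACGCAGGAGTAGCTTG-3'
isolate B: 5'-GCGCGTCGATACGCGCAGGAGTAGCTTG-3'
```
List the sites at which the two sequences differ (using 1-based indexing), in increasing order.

Differences at site 13 (A→G).

13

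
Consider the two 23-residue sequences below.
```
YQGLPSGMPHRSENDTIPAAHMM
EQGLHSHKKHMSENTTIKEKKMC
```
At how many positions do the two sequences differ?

12

The sequences differ at positions 1, 5, 7, 8, 9, 11, 15, 18, 19, 20, 21, 23 (1-based) — 12 in total.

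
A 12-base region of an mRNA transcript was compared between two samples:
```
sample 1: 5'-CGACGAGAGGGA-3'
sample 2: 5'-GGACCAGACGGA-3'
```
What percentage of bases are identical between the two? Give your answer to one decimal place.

75.0%

Mismatches at positions 1, 5, 9 (1-based): 3 of 12.
Identical positions: 9/12 = 75% → 75.0%.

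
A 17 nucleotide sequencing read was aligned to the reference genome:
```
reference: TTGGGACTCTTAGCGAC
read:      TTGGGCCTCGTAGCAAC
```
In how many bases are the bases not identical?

3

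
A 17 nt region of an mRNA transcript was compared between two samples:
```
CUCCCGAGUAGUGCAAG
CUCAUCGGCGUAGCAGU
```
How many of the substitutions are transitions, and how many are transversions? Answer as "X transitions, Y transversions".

Transitions (purine↔purine or pyrimidine↔pyrimidine): 5 C→U, 7 A→G, 9 U→C, 10 A→G, 16 A→G.
Transversions (purine↔pyrimidine): 4 C→A, 6 G→C, 11 G→U, 12 U→A, 17 G→U.

5 transitions, 5 transversions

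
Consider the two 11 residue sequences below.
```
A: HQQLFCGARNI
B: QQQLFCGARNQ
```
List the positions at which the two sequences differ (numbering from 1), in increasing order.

1, 11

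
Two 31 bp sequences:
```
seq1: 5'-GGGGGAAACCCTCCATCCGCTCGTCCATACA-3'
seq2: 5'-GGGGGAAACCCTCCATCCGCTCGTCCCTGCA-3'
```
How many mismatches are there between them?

2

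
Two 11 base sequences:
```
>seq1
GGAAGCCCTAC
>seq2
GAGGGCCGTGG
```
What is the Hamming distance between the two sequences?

6

Mismatches (1-based): base 2: G→A; base 3: A→G; base 4: A→G; base 8: C→G; base 10: A→G; base 11: C→G.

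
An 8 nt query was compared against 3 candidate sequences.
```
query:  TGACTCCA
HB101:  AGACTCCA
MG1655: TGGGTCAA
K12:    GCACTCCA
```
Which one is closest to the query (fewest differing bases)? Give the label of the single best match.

HB101 differs at 1 base; MG1655 differs at 3 bases; K12 differs at 2 bases. The closest is HB101.

HB101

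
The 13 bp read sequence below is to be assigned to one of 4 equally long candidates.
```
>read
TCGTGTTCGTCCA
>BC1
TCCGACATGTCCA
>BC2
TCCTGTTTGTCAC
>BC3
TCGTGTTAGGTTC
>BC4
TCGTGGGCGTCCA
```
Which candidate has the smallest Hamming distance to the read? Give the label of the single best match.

BC1 differs at 6 sites; BC2 differs at 4 sites; BC3 differs at 5 sites; BC4 differs at 2 sites. The closest is BC4.

BC4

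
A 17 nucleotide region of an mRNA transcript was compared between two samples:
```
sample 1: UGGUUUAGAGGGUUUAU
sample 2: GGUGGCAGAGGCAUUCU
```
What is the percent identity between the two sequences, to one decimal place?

52.9%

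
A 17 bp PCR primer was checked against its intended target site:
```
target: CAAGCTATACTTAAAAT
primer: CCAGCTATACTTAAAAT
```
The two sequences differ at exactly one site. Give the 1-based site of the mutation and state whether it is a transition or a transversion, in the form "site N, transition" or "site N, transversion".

Site 2 changes A→C. A is a purine and C is a pyrimidine, so this is a transversion.

site 2, transversion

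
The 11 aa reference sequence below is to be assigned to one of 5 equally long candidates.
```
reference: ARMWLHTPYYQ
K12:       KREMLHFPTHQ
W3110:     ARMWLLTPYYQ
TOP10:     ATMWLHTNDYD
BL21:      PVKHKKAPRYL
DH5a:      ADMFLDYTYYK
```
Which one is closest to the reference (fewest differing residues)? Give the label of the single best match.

W3110

Hamming distances to reference — K12: 6; W3110: 1; TOP10: 4; BL21: 9; DH5a: 6.
Smallest is W3110 with 1 mismatch.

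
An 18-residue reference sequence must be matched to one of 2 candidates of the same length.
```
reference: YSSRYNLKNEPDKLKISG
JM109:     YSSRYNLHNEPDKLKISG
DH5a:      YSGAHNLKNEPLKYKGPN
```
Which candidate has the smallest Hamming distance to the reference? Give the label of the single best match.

JM109

JM109 differs at 1 position; DH5a differs at 8 positions. The closest is JM109.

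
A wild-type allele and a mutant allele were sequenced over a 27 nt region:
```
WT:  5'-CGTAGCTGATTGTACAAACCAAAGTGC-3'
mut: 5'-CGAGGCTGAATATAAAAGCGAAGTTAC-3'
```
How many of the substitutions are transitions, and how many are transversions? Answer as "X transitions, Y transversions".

Mismatches (1-based):
position 3: T→A (pyrimidine→purine, transversion)
position 4: A→G (purine→purine, transition)
position 10: T→A (pyrimidine→purine, transversion)
position 12: G→A (purine→purine, transition)
position 15: C→A (pyrimidine→purine, transversion)
position 18: A→G (purine→purine, transition)
position 20: C→G (pyrimidine→purine, transversion)
position 23: A→G (purine→purine, transition)
position 24: G→T (purine→pyrimidine, transversion)
position 26: G→A (purine→purine, transition)

5 transitions, 5 transversions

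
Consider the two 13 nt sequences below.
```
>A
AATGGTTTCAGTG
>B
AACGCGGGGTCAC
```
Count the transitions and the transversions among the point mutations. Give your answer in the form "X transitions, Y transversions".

1 transition, 9 transversions

Transitions (purine↔purine or pyrimidine↔pyrimidine): 3 T→C.
Transversions (purine↔pyrimidine): 5 G→C, 6 T→G, 7 T→G, 8 T→G, 9 C→G, 10 A→T, 11 G→C, 12 T→A, 13 G→C.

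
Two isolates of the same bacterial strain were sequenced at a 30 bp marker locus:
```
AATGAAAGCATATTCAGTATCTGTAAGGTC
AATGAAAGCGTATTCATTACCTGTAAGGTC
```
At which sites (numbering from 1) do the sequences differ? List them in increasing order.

10, 17, 20

Scanning 1-based: 10: A/G; 17: G/T; 20: T/C.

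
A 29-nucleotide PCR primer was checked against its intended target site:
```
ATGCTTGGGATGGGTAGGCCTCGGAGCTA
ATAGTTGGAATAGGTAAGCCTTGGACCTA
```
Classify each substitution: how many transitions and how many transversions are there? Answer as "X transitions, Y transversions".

Transitions (purine↔purine or pyrimidine↔pyrimidine): 3 G→A, 9 G→A, 12 G→A, 17 G→A, 22 C→T.
Transversions (purine↔pyrimidine): 4 C→G, 26 G→C.

5 transitions, 2 transversions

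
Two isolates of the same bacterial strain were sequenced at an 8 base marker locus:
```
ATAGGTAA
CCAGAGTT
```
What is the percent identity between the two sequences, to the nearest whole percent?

Mismatches at positions 1, 2, 5, 6, 7, 8 (1-based): 6 of 8.
Identical positions: 2/8 = 25% → 25%.

25%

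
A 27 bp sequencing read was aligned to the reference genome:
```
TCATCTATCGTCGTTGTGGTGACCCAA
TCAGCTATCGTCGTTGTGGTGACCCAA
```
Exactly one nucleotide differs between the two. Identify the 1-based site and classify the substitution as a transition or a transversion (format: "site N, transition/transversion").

site 4, transversion

Site 4 changes T→G. T is a pyrimidine and G is a purine, so this is a transversion.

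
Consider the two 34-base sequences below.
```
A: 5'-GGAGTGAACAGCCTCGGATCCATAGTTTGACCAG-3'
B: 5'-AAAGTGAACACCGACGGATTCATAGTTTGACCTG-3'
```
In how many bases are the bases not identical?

7

Mismatches (1-based): base 1: G→A; base 2: G→A; base 11: G→C; base 13: C→G; base 14: T→A; base 20: C→T; base 33: A→T.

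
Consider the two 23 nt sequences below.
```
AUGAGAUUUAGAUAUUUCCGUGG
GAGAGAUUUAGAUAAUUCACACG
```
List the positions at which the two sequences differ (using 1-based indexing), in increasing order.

1, 2, 15, 19, 20, 21, 22

Scanning 1-based: 1: A/G; 2: U/A; 15: U/A; 19: C/A; 20: G/C; 21: U/A; 22: G/C.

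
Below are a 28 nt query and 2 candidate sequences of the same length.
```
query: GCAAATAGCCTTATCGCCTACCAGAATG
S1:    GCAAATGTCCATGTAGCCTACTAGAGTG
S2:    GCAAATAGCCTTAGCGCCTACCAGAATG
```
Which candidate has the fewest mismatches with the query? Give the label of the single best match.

Hamming distances to query — S1: 7; S2: 1.
Smallest is S2 with 1 mismatch.

S2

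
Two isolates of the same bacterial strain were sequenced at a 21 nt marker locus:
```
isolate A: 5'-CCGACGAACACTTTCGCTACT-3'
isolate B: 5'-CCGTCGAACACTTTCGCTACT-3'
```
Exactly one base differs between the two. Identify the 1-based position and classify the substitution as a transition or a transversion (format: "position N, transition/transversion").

The sequences differ only at position 4: A→T (purine→pyrimidine), a transversion.

position 4, transversion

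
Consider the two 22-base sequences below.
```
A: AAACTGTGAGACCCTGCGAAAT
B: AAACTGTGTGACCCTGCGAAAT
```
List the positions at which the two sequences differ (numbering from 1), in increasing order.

Scanning 1-based: 9: A/T.

9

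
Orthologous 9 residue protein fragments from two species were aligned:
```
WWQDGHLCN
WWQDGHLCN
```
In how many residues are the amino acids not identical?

The two sequences are identical at every position.

0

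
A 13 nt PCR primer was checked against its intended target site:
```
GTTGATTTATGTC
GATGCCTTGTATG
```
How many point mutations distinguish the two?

The sequences differ at bases 2, 5, 6, 9, 11, 13 (1-based) — 6 in total.

6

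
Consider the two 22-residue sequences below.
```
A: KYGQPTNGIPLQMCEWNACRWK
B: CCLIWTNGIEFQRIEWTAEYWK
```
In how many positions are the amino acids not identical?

12

Comparing position by position, 12 positions differ: 1 (K/C), 2 (Y/C), 3 (G/L), 4 (Q/I), 5 (P/W), 10 (P/E), 11 (L/F), 13 (M/R), 14 (C/I), 17 (N/T), 19 (C/E), 20 (R/Y).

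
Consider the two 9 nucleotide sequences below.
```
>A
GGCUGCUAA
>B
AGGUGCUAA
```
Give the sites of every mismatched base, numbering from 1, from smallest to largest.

Scanning 1-based: 1: G/A; 3: C/G.

1, 3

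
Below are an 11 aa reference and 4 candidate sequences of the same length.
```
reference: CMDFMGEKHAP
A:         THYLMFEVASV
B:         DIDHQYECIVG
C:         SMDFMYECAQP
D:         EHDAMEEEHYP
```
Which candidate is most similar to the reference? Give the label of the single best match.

A differs at 9 positions; B differs at 9 positions; C differs at 5 positions; D differs at 6 positions. The closest is C.

C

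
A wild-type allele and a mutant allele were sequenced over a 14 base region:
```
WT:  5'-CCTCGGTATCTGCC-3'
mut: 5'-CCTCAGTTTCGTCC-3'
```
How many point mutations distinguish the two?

Mismatches (1-based): base 5: G→A; base 8: A→T; base 11: T→G; base 12: G→T.

4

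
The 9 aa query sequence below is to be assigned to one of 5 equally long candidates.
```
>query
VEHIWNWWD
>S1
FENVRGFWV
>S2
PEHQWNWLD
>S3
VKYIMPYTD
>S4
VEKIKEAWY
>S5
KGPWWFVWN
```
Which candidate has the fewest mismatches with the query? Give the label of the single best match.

S2

S1 differs at 7 positions; S2 differs at 3 positions; S3 differs at 6 positions; S4 differs at 5 positions; S5 differs at 7 positions. The closest is S2.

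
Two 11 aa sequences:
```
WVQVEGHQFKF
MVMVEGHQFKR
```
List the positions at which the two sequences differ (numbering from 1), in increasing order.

Differences at position 1 (W→M), position 3 (Q→M), position 11 (F→R).

1, 3, 11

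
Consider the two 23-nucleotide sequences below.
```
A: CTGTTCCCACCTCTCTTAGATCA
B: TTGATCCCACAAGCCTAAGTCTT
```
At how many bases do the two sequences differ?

Comparing position by position, 11 bases differ: 1 (C/T), 4 (T/A), 11 (C/A), 12 (T/A), 13 (C/G), 14 (T/C), 17 (T/A), 20 (A/T), 21 (T/C), 22 (C/T), 23 (A/T).

11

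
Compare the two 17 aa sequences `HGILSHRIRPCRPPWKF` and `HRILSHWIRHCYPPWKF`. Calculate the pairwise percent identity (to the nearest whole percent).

76%

4 positions differ (2, 7, 10, 12), so 13 of 17 match: 13/17 = 76.47%.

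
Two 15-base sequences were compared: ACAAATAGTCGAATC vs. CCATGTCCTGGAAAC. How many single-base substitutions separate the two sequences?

Mismatches (1-based): base 1: A→C; base 4: A→T; base 5: A→G; base 7: A→C; base 8: G→C; base 10: C→G; base 14: T→A.

7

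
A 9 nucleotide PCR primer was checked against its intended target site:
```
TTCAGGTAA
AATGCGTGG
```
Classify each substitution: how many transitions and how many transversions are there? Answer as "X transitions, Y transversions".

4 transitions, 3 transversions

Mismatches (1-based):
base 1: T→A (pyrimidine→purine, transversion)
base 2: T→A (pyrimidine→purine, transversion)
base 3: C→T (pyrimidine→pyrimidine, transition)
base 4: A→G (purine→purine, transition)
base 5: G→C (purine→pyrimidine, transversion)
base 8: A→G (purine→purine, transition)
base 9: A→G (purine→purine, transition)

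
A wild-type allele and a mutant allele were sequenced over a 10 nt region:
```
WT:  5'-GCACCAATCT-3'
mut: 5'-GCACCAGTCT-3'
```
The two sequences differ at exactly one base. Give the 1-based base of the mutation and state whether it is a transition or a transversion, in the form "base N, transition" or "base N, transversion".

base 7, transition

The sequences differ only at base 7: A→G (purine→purine), a transition.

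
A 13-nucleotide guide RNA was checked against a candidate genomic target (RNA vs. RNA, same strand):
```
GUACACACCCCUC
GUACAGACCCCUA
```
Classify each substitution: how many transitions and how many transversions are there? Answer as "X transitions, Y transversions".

0 transitions, 2 transversions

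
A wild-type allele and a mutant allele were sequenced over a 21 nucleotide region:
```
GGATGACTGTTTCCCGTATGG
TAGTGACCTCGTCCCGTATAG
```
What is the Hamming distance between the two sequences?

Comparing position by position, 8 sites differ: 1 (G/T), 2 (G/A), 3 (A/G), 8 (T/C), 9 (G/T), 10 (T/C), 11 (T/G), 20 (G/A).

8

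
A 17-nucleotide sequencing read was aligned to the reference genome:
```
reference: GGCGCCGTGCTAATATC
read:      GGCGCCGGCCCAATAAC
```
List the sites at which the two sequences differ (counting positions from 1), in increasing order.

Scanning 1-based: 8: T/G; 9: G/C; 11: T/C; 16: T/A.

8, 9, 11, 16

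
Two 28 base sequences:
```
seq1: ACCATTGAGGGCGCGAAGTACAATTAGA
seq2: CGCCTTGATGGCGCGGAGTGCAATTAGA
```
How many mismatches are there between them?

The sequences differ at positions 1, 2, 4, 9, 16, 20 (1-based) — 6 in total.

6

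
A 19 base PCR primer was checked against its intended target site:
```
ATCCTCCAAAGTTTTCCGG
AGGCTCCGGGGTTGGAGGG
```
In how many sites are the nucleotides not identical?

Comparing position by position, 9 sites differ: 2 (T/G), 3 (C/G), 8 (A/G), 9 (A/G), 10 (A/G), 14 (T/G), 15 (T/G), 16 (C/A), 17 (C/G).

9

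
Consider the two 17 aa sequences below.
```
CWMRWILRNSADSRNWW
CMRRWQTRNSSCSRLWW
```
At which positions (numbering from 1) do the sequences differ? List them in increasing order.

2, 3, 6, 7, 11, 12, 15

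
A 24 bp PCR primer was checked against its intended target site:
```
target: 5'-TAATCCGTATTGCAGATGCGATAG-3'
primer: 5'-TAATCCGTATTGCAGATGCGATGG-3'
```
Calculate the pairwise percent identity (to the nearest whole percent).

1 position differs (23), so 23 of 24 match: 23/24 = 95.83%.

96%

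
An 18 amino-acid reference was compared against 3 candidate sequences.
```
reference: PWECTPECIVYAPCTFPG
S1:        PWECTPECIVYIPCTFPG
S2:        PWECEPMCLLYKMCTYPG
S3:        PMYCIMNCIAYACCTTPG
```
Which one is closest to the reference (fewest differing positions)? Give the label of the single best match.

Hamming distances to reference — S1: 1; S2: 7; S3: 8.
Smallest is S1 with 1 mismatch.

S1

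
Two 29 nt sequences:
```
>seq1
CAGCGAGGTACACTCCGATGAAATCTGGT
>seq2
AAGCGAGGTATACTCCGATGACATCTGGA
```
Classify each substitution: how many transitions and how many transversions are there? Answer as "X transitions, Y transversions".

Mismatches (1-based):
base 1: C→A (pyrimidine→purine, transversion)
base 11: C→T (pyrimidine→pyrimidine, transition)
base 22: A→C (purine→pyrimidine, transversion)
base 29: T→A (pyrimidine→purine, transversion)

1 transition, 3 transversions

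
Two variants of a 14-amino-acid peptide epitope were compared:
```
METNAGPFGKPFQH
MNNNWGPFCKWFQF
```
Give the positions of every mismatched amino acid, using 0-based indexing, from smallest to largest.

1, 2, 4, 8, 10, 13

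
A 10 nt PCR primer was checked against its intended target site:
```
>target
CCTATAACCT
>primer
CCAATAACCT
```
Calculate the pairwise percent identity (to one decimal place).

Mismatch at position 3 (1-based): 1 of 10.
Identical positions: 9/10 = 90% → 90.0%.

90.0%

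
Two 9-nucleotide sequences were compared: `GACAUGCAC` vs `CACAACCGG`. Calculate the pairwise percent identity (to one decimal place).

44.4%

Mismatches at positions 1, 5, 6, 8, 9 (1-based): 5 of 9.
Identical positions: 4/9 = 44.44% → 44.4%.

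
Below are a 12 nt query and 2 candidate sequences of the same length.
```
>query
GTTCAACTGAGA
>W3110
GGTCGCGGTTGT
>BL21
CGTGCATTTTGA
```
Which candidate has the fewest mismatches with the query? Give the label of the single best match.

W3110 differs at 8 sites; BL21 differs at 7 sites. The closest is BL21.

BL21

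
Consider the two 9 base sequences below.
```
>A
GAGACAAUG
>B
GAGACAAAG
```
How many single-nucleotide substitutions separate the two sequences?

1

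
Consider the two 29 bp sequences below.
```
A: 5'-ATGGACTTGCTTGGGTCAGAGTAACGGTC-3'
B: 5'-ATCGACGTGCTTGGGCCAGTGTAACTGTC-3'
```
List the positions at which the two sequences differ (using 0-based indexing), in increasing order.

2, 6, 15, 19, 25

Scanning 0-based: 2: G/C; 6: T/G; 15: T/C; 19: A/T; 25: G/T.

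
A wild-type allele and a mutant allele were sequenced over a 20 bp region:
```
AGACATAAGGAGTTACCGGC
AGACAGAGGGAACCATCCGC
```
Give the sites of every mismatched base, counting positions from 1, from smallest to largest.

Differences at site 6 (T→G), site 8 (A→G), site 12 (G→A), site 13 (T→C), site 14 (T→C), site 16 (C→T), site 18 (G→C).

6, 8, 12, 13, 14, 16, 18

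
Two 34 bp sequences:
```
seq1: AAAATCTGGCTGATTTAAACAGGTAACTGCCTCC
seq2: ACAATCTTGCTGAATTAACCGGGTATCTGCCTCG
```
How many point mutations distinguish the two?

7

Mismatches (1-based): base 2: A→C; base 8: G→T; base 14: T→A; base 19: A→C; base 21: A→G; base 26: A→T; base 34: C→G.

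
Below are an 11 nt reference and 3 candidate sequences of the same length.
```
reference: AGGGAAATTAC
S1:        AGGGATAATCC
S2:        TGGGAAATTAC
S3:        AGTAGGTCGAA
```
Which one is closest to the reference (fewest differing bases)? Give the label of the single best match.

Hamming distances to reference — S1: 3; S2: 1; S3: 8.
Smallest is S2 with 1 mismatch.

S2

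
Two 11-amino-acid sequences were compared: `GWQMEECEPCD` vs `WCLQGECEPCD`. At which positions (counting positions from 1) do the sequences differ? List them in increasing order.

Scanning 1-based: 1: G/W; 2: W/C; 3: Q/L; 4: M/Q; 5: E/G.

1, 2, 3, 4, 5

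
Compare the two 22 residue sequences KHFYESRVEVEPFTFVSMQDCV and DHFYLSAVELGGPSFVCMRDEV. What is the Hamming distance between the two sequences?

Comparing position by position, 11 positions differ: 1 (K/D), 5 (E/L), 7 (R/A), 10 (V/L), 11 (E/G), 12 (P/G), 13 (F/P), 14 (T/S), 17 (S/C), 19 (Q/R), 21 (C/E).

11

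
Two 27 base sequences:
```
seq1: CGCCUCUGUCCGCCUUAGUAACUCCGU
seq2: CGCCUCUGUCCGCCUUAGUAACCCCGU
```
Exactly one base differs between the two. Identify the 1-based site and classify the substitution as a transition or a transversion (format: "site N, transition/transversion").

The sequences differ only at site 23: U→C (pyrimidine→pyrimidine), a transition.

site 23, transition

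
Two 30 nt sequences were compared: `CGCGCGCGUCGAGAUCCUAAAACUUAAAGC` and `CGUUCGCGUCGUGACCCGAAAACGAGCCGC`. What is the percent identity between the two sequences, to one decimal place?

66.7%

Mismatches at positions 3, 4, 12, 15, 18, 24, 25, 26, 27, 28 (1-based): 10 of 30.
Identical positions: 20/30 = 66.67% → 66.7%.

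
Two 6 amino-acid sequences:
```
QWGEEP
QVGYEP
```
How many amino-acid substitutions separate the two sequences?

The sequences differ at residues 2, 4 (1-based) — 2 in total.

2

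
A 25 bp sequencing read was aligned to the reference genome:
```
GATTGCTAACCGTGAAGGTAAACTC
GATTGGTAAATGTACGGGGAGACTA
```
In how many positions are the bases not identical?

The sequences differ at positions 6, 10, 11, 14, 15, 16, 19, 21, 25 (1-based) — 9 in total.

9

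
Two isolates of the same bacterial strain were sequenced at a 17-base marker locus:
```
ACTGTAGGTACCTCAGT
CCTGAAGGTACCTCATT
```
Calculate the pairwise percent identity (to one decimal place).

3 positions differ (1, 5, 16), so 14 of 17 match: 14/17 = 82.35%.

82.4%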